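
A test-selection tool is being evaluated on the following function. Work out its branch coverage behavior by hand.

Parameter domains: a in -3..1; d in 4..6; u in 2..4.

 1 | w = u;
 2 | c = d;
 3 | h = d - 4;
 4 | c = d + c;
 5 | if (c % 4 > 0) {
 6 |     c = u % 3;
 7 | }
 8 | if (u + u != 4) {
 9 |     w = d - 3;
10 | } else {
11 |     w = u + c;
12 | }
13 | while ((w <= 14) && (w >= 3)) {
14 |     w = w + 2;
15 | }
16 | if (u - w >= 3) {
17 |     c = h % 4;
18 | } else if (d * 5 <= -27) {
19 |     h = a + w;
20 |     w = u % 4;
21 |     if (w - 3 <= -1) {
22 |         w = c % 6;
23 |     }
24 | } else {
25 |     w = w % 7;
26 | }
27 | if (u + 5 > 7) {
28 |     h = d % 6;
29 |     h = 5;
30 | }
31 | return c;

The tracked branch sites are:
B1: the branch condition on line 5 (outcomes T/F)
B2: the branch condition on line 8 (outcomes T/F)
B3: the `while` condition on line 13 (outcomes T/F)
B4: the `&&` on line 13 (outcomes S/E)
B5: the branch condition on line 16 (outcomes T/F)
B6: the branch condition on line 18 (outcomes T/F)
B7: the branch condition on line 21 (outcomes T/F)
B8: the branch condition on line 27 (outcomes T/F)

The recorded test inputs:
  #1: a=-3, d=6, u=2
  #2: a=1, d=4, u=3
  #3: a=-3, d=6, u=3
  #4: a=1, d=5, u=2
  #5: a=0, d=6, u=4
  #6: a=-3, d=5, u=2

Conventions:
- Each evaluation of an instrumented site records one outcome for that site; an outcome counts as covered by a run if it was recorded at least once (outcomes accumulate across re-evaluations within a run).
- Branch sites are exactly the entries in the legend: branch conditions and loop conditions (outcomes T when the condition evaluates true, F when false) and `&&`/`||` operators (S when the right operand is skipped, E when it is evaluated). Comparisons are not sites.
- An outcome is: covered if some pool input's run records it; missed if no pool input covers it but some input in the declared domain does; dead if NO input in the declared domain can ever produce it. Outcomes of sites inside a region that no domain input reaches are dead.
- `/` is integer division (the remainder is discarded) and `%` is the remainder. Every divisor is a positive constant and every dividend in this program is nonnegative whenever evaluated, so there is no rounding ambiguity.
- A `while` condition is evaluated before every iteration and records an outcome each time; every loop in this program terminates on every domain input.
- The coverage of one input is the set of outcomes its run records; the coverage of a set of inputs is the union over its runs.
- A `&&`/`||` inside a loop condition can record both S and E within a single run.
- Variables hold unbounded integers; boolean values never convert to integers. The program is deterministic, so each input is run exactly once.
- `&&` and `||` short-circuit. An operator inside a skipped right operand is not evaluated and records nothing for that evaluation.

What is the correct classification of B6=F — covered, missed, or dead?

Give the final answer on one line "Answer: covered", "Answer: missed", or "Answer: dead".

B6=F is recorded by pool input(s) 1, 2, 3, 4, 5, 6 -> covered

Answer: covered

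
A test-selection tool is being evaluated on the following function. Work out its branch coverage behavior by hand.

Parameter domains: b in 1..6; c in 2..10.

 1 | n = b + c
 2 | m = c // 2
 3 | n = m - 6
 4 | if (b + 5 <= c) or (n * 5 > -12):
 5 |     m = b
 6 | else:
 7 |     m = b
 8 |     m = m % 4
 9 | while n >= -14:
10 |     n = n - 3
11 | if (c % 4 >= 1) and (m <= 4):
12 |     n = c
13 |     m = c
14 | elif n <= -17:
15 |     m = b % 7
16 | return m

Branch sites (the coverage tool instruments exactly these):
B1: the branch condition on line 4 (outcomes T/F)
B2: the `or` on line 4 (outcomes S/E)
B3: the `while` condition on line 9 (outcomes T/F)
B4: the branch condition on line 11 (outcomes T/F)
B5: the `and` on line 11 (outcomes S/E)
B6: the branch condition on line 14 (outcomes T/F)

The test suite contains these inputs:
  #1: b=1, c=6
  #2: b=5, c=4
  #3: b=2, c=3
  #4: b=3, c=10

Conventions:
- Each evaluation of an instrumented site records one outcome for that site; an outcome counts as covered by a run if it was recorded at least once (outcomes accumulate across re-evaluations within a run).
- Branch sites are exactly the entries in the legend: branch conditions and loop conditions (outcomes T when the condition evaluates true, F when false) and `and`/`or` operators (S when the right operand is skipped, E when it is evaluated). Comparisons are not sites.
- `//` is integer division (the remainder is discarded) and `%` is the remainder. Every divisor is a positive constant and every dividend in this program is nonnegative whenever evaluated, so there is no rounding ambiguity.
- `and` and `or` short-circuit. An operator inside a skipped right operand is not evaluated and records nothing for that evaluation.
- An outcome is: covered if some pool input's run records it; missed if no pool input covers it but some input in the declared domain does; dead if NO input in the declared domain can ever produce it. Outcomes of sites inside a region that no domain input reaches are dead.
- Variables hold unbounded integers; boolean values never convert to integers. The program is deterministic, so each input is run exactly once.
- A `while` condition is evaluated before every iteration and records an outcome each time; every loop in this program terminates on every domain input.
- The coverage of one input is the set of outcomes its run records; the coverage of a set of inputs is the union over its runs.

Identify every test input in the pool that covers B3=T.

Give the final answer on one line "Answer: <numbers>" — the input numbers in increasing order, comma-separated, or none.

input #1 (b=1, c=6): produces B3=T
input #2 (b=5, c=4): produces B3=T
input #3 (b=2, c=3): produces B3=T
input #4 (b=3, c=10): produces B3=T

Answer: 1, 2, 3, 4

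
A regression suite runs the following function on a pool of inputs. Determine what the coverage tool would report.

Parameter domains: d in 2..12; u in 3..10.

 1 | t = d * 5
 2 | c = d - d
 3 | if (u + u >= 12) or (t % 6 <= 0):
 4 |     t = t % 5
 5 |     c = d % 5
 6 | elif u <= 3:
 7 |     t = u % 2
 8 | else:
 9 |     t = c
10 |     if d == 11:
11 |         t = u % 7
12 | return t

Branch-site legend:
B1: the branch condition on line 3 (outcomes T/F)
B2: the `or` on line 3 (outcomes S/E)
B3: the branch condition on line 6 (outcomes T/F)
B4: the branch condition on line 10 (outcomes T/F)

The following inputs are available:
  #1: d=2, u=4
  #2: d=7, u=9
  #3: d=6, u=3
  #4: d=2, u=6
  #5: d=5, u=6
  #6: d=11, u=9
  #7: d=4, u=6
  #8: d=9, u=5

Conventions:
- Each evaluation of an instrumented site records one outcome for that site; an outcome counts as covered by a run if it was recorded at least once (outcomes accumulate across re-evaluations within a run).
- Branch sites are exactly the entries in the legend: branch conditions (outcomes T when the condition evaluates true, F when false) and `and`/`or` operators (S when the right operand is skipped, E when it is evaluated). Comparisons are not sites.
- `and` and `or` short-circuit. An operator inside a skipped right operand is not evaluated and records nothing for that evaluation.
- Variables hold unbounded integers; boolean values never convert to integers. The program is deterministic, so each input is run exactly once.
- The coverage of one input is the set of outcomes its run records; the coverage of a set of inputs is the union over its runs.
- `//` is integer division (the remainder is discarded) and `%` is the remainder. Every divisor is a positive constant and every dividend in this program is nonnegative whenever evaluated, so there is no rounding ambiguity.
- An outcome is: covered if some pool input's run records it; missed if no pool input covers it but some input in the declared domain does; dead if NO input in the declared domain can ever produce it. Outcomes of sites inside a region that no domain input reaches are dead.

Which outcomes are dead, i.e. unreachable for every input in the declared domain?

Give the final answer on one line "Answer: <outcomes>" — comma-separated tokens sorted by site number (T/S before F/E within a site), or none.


exhaustive pass over the 88-input domain:
  reachable outcomes have witnesses, e.g. B1=T (e.g. d=2, u=6), B1=F (e.g. d=2, u=3), B2=S (e.g. d=2, u=6), B2=E (e.g. d=2, u=3)
Answer: none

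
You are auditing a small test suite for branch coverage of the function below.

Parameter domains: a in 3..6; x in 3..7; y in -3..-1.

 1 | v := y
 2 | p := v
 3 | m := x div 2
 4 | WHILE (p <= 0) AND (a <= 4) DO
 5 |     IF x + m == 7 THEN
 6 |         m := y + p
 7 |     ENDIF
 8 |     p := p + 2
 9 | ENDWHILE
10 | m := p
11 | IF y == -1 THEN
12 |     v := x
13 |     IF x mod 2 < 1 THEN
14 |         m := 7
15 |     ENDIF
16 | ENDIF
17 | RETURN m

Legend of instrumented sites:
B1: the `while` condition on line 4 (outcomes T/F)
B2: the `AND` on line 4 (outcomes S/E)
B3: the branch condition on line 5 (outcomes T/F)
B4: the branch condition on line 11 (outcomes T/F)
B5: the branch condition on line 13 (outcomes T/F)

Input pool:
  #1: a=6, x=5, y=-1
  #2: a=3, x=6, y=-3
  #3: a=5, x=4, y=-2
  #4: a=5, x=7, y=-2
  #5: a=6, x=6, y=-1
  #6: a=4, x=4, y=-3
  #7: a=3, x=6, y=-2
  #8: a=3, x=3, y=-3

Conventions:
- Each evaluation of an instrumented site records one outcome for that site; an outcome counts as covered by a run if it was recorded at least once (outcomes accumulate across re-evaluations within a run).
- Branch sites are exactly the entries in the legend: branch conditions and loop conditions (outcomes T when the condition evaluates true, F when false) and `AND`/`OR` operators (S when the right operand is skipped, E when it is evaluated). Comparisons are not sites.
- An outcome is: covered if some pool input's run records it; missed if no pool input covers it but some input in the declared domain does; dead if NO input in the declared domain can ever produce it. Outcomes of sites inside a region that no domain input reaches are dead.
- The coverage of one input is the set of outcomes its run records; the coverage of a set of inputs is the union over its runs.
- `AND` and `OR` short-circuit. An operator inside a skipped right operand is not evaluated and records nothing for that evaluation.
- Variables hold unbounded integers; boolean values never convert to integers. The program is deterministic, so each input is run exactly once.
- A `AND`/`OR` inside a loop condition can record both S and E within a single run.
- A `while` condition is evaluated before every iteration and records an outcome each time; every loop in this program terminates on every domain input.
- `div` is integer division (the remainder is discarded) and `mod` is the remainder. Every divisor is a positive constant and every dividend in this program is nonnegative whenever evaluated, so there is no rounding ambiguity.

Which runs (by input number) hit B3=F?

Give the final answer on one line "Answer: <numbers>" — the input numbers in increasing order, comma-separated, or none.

input #1 (a=6, x=5, y=-1): misses B3=F
input #2 (a=3, x=6, y=-3): covers B3=F
input #3 (a=5, x=4, y=-2): misses B3=F
input #4 (a=5, x=7, y=-2): misses B3=F
input #5 (a=6, x=6, y=-1): misses B3=F
input #6 (a=4, x=4, y=-3): covers B3=F
input #7 (a=3, x=6, y=-2): covers B3=F
input #8 (a=3, x=3, y=-3): covers B3=F

Answer: 2, 6, 7, 8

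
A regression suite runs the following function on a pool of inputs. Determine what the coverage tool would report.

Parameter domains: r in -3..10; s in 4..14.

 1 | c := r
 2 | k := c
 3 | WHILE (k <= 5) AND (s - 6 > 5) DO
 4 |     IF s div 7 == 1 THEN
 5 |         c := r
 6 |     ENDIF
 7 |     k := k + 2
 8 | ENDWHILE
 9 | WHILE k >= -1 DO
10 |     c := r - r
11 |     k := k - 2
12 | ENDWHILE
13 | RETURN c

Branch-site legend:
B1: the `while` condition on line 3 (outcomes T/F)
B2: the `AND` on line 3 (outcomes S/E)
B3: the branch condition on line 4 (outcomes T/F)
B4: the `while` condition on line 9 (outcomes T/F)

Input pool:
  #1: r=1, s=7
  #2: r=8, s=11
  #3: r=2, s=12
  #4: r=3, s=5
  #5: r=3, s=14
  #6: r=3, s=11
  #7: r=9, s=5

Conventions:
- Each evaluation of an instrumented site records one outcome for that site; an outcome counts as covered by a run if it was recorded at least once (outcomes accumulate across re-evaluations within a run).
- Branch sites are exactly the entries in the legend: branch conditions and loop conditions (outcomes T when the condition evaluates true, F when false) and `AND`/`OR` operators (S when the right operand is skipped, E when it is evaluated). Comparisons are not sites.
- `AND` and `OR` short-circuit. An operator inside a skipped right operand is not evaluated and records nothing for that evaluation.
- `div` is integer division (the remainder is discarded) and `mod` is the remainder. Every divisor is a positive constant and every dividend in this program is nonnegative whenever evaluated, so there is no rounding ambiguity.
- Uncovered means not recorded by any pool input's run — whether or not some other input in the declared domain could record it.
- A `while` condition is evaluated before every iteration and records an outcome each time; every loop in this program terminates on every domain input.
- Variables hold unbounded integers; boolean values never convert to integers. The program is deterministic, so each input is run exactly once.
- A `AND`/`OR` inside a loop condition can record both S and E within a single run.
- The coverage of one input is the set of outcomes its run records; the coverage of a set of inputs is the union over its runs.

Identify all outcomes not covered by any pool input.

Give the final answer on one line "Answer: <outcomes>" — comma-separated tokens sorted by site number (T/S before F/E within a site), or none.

run #1 (r=1, s=7) runs B2->E, B1->F, B4->T, B4->T, B4->F; records B1=F, B2=E, B4=T, B4=F
run #2 (r=8, s=11) runs B2->S, B1->F, B4->T, B4->T, B4->T, B4->T, B4->T, B4->F; records B1=F, B2=S, B4=T, B4=F
run #3 (r=2, s=12) runs B2->E, B1->T, B3->T, B2->E, B1->T, B3->T, B2->S, B1->F, B4->T, B4->T, B4->T, B4->T, B4->F; records B1=T, B1=F, B2=S, B2=E, B3=T, B4=T, B4=F
run #4 (r=3, s=5) runs B2->E, B1->F, B4->T, B4->T, B4->T, B4->F; records B1=F, B2=E, B4=T, B4=F
run #5 (r=3, s=14) runs B2->E, B1->T, B3->F, B2->E, B1->T, B3->F, B2->S, B1->F, B4->T, B4->T, B4->T, B4->T, B4->T, B4->F; records B1=T, B1=F, B2=S, B2=E, B3=F, B4=T, B4=F
run #6 (r=3, s=11) runs B2->E, B1->F, B4->T, B4->T, B4->T, B4->F; records B1=F, B2=E, B4=T, B4=F
run #7 (r=9, s=5) runs B2->S, B1->F, B4->T, B4->T, B4->T, B4->T, B4->T, B4->T, B4->F; records B1=F, B2=S, B4=T, B4=F
union over the pool: B1=T, B1=F, B2=S, B2=E, B3=T, B3=F, B4=T, B4=F
uncovered (0 of 8): none

Answer: none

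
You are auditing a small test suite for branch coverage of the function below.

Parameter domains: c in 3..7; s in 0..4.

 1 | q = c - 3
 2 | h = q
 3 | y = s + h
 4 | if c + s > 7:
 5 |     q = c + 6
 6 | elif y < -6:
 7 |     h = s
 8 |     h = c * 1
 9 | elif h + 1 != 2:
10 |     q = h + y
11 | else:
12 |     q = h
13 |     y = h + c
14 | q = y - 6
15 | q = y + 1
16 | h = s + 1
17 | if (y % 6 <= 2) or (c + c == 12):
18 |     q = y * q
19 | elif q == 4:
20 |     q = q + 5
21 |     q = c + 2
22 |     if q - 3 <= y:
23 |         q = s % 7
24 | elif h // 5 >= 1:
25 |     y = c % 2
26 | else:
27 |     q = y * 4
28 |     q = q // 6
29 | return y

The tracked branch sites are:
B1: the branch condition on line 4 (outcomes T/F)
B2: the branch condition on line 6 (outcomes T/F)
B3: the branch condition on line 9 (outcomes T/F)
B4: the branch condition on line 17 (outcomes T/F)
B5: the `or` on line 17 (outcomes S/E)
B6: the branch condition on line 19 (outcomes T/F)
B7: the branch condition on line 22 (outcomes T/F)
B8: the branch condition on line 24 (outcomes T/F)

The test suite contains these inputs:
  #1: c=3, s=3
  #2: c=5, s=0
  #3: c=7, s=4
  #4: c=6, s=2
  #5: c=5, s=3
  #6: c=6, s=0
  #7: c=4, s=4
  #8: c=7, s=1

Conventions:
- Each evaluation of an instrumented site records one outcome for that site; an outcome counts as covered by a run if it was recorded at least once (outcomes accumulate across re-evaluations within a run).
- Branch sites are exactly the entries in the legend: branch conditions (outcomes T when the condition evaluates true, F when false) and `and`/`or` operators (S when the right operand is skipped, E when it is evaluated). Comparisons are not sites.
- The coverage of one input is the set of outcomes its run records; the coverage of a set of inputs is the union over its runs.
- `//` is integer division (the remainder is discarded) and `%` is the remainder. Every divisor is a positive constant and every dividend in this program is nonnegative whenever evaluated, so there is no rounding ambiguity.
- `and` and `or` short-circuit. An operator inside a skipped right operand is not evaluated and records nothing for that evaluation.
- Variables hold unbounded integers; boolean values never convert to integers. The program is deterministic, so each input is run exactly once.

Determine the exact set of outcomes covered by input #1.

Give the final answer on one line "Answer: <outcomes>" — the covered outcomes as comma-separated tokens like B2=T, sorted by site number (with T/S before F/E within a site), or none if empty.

Tracing the run of input #1 (c=3, s=3):
  B1->F, B2->F, B3->T, B5->E, B4->F, B6->T, B7->T
deduplicating events, the covered set is: B1=F, B2=F, B3=T, B4=F, B5=E, B6=T, B7=T

Answer: B1=F, B2=F, B3=T, B4=F, B5=E, B6=T, B7=T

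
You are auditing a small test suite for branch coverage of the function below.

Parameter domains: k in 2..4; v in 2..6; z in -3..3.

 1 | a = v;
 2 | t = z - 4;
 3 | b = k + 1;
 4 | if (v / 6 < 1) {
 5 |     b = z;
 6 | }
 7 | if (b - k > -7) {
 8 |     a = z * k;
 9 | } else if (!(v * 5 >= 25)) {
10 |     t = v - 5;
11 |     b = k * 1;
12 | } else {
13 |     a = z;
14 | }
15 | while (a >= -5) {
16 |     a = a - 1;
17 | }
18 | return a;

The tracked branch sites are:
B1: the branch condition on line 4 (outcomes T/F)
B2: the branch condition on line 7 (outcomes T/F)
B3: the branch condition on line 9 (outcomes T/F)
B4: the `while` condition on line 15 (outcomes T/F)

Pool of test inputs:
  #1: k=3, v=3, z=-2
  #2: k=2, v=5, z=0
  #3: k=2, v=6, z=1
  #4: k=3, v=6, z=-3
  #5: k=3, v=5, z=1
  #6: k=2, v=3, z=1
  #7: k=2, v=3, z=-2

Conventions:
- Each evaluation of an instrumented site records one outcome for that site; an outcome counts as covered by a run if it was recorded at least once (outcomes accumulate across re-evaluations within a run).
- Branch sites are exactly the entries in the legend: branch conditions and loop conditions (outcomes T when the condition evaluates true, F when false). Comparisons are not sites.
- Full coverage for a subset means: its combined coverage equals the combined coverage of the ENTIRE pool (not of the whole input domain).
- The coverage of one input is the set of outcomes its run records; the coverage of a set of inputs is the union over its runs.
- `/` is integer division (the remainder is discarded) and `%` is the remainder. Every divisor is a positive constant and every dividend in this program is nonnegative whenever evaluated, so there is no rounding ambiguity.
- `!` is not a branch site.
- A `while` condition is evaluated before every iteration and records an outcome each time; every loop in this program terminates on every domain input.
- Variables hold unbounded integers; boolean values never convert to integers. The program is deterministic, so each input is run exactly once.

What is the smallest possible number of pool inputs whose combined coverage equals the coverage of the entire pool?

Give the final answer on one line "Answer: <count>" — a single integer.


input #1, k=3, v=3, z=-2: events B1->T, B2->T, B4->F; outcomes B1=T, B2=T, B4=F
input #2, k=2, v=5, z=0: events B1->T, B2->T, B4->T, B4->T, B4->T, B4->T, B4->T, B4->T, B4->F; outcomes B1=T, B2=T, B4=T, B4=F
input #3, k=2, v=6, z=1: events B1->F, B2->T, B4->T, B4->T, B4->T, B4->T, B4->T, B4->T, B4->T, B4->T, B4->F; outcomes B1=F, B2=T, B4=T, B4=F
input #4, k=3, v=6, z=-3: events B1->F, B2->T, B4->F; outcomes B1=F, B2=T, B4=F
input #5, k=3, v=5, z=1: events B1->T, B2->T, B4->T, B4->T, B4->T, B4->T, B4->T, B4->T, B4->T, B4->T, B4->T, B4->F; outcomes B1=T, B2=T, B4=T, B4=F
input #6, k=2, v=3, z=1: events B1->T, B2->T, B4->T, B4->T, B4->T, B4->T, B4->T, B4->T, B4->T, B4->T, B4->F; outcomes B1=T, B2=T, B4=T, B4=F
input #7, k=2, v=3, z=-2: events B1->T, B2->T, B4->T, B4->T, B4->F; outcomes B1=T, B2=T, B4=T, B4=F
union over all inputs: B1=T, B1=F, B2=T, B4=T, B4=F (5 outcomes)
no size-1 subset reaches all 5 outcomes (best union: 4/5)
inputs {1, 3} (size 2) cover everything; no size-2 subset with a lexicographically smaller index list covers all 5
Answer: 2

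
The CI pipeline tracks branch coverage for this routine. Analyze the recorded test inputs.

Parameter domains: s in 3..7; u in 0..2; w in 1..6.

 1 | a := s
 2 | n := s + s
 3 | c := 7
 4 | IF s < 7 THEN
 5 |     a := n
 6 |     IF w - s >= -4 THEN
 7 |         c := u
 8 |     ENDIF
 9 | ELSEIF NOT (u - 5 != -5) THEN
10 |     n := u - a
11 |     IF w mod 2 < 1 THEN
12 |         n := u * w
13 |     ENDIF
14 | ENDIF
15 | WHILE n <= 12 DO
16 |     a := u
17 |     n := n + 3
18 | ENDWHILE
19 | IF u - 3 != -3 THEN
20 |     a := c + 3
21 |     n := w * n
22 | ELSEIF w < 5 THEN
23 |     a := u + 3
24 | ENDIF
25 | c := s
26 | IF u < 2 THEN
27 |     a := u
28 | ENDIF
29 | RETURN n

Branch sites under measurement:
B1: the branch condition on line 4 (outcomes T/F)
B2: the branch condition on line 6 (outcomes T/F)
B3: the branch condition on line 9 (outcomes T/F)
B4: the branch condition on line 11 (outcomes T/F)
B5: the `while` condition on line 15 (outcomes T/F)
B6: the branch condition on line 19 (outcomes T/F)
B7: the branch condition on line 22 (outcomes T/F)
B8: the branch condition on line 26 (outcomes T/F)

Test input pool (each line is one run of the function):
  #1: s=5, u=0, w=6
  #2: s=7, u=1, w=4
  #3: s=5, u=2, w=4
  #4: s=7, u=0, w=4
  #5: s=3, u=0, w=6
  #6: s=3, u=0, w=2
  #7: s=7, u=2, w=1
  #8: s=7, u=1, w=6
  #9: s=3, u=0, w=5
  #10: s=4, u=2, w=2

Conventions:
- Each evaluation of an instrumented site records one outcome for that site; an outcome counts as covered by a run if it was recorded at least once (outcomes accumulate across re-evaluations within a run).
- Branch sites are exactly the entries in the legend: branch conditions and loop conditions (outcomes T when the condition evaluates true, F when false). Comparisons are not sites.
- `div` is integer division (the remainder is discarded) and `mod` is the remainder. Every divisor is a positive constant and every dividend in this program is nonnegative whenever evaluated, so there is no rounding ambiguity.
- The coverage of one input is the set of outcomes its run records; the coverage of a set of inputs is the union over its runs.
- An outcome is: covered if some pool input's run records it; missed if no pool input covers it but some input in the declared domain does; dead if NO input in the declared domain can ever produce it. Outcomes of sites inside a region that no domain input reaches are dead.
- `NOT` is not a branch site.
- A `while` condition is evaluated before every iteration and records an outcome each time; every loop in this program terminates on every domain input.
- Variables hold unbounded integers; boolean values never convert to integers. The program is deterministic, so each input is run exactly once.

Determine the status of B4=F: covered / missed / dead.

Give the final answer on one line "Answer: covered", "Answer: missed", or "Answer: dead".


no pool input records B4=F
but domain input (s=7, u=0, w=1) does record it -> reachable, so missed
Answer: missed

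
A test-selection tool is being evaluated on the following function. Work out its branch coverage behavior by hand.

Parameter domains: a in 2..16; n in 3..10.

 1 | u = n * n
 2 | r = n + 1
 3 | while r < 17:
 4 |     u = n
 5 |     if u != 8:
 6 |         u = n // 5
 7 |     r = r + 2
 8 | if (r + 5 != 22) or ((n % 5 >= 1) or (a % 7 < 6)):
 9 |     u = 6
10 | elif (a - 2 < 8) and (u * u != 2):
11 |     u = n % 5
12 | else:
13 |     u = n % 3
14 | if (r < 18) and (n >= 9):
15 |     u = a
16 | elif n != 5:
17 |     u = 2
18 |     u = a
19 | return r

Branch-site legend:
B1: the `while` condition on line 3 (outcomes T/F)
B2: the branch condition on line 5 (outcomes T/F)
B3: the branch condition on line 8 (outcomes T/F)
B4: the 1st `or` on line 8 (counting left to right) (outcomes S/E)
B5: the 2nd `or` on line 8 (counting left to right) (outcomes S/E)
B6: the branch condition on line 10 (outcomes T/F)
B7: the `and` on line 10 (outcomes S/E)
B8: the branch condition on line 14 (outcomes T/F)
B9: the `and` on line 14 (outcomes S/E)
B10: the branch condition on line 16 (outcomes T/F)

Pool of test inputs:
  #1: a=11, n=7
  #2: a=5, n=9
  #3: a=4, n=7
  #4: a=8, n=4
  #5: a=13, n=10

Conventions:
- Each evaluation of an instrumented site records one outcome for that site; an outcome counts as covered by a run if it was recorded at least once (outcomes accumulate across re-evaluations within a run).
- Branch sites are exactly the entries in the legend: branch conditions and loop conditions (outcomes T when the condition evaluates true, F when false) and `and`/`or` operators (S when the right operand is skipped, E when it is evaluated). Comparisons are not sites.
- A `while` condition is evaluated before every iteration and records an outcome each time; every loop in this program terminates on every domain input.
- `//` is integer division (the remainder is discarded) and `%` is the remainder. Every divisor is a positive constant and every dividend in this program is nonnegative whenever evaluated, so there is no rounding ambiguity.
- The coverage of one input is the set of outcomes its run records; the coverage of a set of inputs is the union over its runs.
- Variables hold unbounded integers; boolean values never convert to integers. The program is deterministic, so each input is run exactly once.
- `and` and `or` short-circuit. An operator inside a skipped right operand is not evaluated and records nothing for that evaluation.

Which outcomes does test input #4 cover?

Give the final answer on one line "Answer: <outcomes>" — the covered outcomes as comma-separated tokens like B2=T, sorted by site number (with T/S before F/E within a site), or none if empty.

Running input #4 (a=8, n=4), event by event:
  B1->T, B2->T, B1->T, B2->T, B1->T, B2->T, B1->T, B2->T, B1->T, B2->T
  B1->T, B2->T, B1->F, B4->E, B5->S, B3->T, B9->E, B8->F, B10->T
as a set, this run covers: B1=T, B1=F, B2=T, B3=T, B4=E, B5=S, B8=F, B9=E, B10=T

Answer: B1=T, B1=F, B2=T, B3=T, B4=E, B5=S, B8=F, B9=E, B10=T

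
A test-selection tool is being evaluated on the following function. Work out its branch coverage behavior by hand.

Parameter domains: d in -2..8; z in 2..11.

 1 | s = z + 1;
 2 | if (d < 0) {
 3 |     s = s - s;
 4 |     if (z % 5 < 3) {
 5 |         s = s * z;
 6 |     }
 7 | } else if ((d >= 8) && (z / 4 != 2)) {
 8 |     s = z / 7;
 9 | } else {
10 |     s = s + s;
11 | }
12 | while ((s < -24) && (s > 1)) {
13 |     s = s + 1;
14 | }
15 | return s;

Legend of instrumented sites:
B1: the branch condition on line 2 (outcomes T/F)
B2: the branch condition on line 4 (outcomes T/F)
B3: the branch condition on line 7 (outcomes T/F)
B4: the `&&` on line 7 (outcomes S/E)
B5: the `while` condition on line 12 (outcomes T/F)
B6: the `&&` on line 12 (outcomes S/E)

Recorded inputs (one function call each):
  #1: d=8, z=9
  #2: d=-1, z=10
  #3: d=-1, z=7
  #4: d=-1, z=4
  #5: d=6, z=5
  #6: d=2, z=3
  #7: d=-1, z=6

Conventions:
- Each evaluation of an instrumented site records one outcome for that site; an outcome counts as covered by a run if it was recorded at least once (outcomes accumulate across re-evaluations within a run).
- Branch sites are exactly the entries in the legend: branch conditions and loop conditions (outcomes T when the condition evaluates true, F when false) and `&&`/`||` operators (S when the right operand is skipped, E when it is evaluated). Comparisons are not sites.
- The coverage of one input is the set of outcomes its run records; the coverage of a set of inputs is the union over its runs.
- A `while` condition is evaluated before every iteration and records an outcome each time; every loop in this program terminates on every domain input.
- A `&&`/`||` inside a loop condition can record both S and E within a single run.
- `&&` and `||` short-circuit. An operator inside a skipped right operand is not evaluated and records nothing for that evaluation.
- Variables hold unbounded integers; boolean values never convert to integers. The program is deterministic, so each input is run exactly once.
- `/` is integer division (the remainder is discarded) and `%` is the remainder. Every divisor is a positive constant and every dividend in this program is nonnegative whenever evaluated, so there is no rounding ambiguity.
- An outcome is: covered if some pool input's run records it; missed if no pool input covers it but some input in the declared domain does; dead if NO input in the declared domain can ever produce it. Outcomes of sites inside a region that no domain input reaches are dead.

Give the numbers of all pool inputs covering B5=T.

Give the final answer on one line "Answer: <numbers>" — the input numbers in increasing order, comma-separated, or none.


input #1 (d=8, z=9): misses B5=T
input #2 (d=-1, z=10): misses B5=T
input #3 (d=-1, z=7): misses B5=T
input #4 (d=-1, z=4): misses B5=T
input #5 (d=6, z=5): misses B5=T
input #6 (d=2, z=3): misses B5=T
input #7 (d=-1, z=6): misses B5=T
Answer: none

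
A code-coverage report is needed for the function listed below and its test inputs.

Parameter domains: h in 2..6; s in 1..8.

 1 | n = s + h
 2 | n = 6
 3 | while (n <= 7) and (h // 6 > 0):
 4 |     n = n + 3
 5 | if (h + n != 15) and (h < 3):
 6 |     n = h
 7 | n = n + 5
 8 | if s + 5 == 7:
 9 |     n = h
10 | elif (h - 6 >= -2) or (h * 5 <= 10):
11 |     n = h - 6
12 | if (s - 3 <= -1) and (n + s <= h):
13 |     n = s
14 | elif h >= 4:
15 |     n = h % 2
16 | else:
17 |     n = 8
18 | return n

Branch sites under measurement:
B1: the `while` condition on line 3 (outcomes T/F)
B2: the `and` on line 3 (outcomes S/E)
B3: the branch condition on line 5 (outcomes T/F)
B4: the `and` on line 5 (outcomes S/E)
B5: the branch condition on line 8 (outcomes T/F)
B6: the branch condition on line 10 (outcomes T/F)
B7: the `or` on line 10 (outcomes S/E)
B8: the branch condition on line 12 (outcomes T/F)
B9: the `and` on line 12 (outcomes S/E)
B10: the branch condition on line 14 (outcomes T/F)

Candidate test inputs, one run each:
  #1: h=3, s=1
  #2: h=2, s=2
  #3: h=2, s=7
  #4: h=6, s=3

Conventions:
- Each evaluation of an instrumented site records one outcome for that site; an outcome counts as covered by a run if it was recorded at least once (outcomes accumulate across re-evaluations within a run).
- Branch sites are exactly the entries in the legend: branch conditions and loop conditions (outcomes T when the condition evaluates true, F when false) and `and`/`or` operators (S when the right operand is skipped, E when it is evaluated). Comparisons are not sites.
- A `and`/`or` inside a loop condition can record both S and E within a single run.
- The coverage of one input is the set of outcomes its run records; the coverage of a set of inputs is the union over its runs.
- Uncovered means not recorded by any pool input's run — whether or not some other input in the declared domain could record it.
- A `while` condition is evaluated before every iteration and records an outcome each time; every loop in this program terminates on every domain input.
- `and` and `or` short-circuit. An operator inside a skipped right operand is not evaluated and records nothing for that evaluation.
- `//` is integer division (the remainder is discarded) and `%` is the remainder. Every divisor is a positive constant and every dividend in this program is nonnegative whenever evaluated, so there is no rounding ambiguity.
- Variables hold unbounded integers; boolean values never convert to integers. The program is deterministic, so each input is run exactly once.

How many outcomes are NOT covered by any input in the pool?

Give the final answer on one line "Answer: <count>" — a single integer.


run #1 (h=3, s=1) records B1=F, B2=E, B3=F, B4=E, B5=F, B6=F, B7=E, B8=F, B9=E, B10=F
run #2 (h=2, s=2) records B1=F, B2=E, B3=T, B4=E, B5=T, B8=F, B9=E, B10=F
run #3 (h=2, s=7) records B1=F, B2=E, B3=T, B4=E, B5=F, B6=T, B7=E, B8=F, B9=S, B10=F
run #4 (h=6, s=3) records B1=T, B1=F, B2=S, B2=E, B3=F, B4=S, B5=F, B6=T, B7=S, B8=F, B9=S, B10=T
union over the pool: B1=T, B1=F, B2=S, B2=E, B3=T, B3=F, B4=S, B4=E, B5=T, B5=F, B6=T, B6=F, B7=S, B7=E, B8=F, B9=S, B9=E, B10=T, B10=F
uncovered (1 of 20): B8=T
Answer: 1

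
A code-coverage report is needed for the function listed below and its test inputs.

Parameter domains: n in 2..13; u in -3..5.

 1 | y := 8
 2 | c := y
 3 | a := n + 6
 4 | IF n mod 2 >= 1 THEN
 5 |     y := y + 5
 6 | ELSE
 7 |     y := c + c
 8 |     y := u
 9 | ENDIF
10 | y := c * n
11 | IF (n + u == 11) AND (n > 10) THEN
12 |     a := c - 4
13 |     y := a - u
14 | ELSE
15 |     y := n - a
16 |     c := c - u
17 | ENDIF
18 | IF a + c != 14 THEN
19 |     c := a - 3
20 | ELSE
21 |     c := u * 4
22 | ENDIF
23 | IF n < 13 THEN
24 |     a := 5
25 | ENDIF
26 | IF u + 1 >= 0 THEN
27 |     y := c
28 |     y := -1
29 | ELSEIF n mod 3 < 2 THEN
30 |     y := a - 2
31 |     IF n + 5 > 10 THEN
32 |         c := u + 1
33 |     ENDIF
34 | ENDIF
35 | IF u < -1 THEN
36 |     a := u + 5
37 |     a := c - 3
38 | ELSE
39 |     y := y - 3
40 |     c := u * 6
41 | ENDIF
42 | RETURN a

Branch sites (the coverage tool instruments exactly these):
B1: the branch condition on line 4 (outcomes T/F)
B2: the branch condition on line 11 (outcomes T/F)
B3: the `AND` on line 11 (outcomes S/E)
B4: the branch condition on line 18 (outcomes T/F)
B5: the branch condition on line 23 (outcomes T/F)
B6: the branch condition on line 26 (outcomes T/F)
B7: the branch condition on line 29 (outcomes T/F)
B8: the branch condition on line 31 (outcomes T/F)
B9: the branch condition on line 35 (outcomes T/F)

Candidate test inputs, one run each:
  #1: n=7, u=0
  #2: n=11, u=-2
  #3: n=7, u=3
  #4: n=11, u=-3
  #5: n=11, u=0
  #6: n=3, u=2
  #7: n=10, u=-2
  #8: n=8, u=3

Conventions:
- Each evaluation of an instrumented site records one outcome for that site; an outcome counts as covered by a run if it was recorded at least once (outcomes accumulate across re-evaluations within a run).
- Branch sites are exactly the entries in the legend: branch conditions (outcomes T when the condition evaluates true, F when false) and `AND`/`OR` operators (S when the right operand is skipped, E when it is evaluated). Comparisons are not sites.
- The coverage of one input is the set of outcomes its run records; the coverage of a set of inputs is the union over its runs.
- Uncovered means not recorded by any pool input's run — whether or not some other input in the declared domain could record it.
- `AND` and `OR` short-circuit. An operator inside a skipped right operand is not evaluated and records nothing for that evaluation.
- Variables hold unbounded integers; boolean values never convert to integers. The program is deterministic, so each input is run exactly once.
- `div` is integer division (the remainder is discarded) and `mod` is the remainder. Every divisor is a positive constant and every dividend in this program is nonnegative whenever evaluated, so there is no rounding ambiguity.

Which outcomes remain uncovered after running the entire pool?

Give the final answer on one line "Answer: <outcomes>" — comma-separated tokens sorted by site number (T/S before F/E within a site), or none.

#1 (n=7, u=0) -> B1->T, B3->S, B2->F, B4->T, B5->T, B6->T, B9->F; covered: B1=T, B2=F, B3=S, B4=T, B5=T, B6=T, B9=F
#2 (n=11, u=-2) -> B1->T, B3->S, B2->F, B4->T, B5->T, B6->F, B7->F, B9->T; covered: B1=T, B2=F, B3=S, B4=T, B5=T, B6=F, B7=F, B9=T
#3 (n=7, u=3) -> B1->T, B3->S, B2->F, B4->T, B5->T, B6->T, B9->F; covered: B1=T, B2=F, B3=S, B4=T, B5=T, B6=T, B9=F
#4 (n=11, u=-3) -> B1->T, B3->S, B2->F, B4->T, B5->T, B6->F, B7->F, B9->T; covered: B1=T, B2=F, B3=S, B4=T, B5=T, B6=F, B7=F, B9=T
#5 (n=11, u=0) -> B1->T, B3->E, B2->T, B4->T, B5->T, B6->T, B9->F; covered: B1=T, B2=T, B3=E, B4=T, B5=T, B6=T, B9=F
#6 (n=3, u=2) -> B1->T, B3->S, B2->F, B4->T, B5->T, B6->T, B9->F; covered: B1=T, B2=F, B3=S, B4=T, B5=T, B6=T, B9=F
#7 (n=10, u=-2) -> B1->F, B3->S, B2->F, B4->T, B5->T, B6->F, B7->T, B8->T, B9->T; covered: B1=F, B2=F, B3=S, B4=T, B5=T, B6=F, B7=T, B8=T, B9=T
#8 (n=8, u=3) -> B1->F, B3->E, B2->F, B4->T, B5->T, B6->T, B9->F; covered: B1=F, B2=F, B3=E, B4=T, B5=T, B6=T, B9=F
union over the pool: B1=T, B1=F, B2=T, B2=F, B3=S, B3=E, B4=T, B5=T, B6=T, B6=F, B7=T, B7=F, B8=T, B9=T, B9=F
uncovered (3 of 18): B4=F, B5=F, B8=F

Answer: B4=F, B5=F, B8=F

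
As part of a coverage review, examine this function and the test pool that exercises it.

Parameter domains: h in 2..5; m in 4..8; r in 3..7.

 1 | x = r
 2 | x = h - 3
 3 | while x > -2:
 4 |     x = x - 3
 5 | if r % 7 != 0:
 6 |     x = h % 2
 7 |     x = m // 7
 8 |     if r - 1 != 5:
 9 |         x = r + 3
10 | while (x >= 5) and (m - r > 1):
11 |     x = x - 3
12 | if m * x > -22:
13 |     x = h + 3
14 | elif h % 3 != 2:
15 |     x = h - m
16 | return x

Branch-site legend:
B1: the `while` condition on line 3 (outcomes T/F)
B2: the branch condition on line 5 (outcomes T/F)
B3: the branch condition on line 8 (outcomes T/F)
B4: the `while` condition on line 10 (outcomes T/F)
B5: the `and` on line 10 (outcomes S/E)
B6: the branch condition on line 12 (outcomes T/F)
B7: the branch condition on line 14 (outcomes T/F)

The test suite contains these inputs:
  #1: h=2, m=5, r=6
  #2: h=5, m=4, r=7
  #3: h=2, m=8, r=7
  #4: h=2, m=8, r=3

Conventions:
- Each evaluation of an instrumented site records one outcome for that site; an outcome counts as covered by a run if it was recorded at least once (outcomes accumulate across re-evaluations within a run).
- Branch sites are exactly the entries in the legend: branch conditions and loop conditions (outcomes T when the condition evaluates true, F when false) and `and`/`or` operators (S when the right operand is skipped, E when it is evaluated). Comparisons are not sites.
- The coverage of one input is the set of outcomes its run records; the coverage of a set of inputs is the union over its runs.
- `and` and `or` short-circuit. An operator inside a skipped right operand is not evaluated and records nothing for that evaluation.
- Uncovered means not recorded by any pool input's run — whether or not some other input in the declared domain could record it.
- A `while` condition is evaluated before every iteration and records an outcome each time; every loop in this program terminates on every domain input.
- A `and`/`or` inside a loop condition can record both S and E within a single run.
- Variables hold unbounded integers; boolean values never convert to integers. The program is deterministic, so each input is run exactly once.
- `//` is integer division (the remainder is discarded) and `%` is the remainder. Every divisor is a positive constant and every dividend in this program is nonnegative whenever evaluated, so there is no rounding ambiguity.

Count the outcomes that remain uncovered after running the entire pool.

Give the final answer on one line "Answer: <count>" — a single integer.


run #1 (h=2, m=5, r=6) runs B1->T, B1->F, B2->T, B3->F, B5->S, B4->F, B6->T; records B1=T, B1=F, B2=T, B3=F, B4=F, B5=S, B6=T
run #2 (h=5, m=4, r=7) runs B1->T, B1->T, B1->F, B2->F, B5->S, B4->F, B6->T; records B1=T, B1=F, B2=F, B4=F, B5=S, B6=T
run #3 (h=2, m=8, r=7) runs B1->T, B1->F, B2->F, B5->S, B4->F, B6->F, B7->F; records B1=T, B1=F, B2=F, B4=F, B5=S, B6=F, B7=F
run #4 (h=2, m=8, r=3) runs B1->T, B1->F, B2->T, B3->T, B5->E, B4->T, B5->S, B4->F, B6->T; records B1=T, B1=F, B2=T, B3=T, B4=T, B4=F, B5=S, B5=E, B6=T
union over the pool: B1=T, B1=F, B2=T, B2=F, B3=T, B3=F, B4=T, B4=F, B5=S, B5=E, B6=T, B6=F, B7=F
uncovered (1 of 14): B7=T
Answer: 1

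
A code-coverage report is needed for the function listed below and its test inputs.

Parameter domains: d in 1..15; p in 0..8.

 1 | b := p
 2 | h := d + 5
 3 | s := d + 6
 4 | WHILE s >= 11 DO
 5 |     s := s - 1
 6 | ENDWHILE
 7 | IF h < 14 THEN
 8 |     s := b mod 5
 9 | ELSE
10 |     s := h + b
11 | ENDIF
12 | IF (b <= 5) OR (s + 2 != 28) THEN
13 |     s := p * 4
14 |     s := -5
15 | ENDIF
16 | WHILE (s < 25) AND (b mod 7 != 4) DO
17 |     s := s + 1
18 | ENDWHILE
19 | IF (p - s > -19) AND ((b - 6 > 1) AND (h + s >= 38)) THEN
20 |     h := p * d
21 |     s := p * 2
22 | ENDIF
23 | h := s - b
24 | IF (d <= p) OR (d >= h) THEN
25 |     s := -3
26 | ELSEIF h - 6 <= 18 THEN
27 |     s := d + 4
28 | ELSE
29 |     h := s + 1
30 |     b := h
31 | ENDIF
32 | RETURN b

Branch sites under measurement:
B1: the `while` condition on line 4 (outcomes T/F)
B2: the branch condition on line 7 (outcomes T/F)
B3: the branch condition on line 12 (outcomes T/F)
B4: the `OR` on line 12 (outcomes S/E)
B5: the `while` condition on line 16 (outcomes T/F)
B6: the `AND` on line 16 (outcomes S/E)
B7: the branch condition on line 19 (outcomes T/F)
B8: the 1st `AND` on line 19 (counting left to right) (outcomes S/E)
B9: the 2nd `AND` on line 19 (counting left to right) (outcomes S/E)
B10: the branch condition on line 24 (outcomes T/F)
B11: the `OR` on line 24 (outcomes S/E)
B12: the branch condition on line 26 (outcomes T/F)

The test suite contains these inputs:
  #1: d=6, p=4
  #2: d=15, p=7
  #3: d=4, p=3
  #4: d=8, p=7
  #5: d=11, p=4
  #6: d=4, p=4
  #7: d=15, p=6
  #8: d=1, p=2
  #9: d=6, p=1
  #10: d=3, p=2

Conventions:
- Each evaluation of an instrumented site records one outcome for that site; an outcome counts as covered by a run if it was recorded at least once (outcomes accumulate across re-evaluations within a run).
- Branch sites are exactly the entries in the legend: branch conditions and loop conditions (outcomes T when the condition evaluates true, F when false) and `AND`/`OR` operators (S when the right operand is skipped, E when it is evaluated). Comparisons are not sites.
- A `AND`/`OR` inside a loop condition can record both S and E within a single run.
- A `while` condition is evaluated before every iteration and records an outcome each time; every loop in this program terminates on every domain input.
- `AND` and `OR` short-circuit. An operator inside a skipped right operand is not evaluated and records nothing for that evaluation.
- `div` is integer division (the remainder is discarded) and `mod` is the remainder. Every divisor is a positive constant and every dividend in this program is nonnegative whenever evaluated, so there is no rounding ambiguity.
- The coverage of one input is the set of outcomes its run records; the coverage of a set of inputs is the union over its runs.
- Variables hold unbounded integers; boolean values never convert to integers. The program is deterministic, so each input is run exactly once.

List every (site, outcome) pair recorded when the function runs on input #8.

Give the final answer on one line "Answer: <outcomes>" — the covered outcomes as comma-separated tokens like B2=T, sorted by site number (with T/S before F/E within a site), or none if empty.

Simulating input #8 (d=1, p=2) step by step:
  B1->F, B2->T, B4->S, B3->T, B6->E, B5->T, B6->E, B5->T, B6->E, B5->T
  B6->E, B5->T, B6->E, B5->T, B6->E, B5->T, B6->E, B5->T, B6->E, B5->T
  B6->E, B5->T, B6->E, B5->T, B6->E, B5->T, B6->E, B5->T, B6->E, B5->T
  B6->E, B5->T, B6->E, B5->T, B6->E, B5->T, B6->E, B5->T, B6->E, B5->T
  B6->E, B5->T, B6->E, B5->T, B6->E, B5->T, B6->E, B5->T, B6->E, B5->T
  B6->E, B5->T, B6->E, B5->T, B6->E, B5->T, B6->E, B5->T, B6->E, B5->T
  B6->E, B5->T, B6->E, B5->T, B6->S, B5->F, B8->S, B7->F, B11->S, B10->T
deduplicating events, the covered set is: B1=F, B2=T, B3=T, B4=S, B5=T, B5=F, B6=S, B6=E, B7=F, B8=S, B10=T, B11=S

Answer: B1=F, B2=T, B3=T, B4=S, B5=T, B5=F, B6=S, B6=E, B7=F, B8=S, B10=T, B11=S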